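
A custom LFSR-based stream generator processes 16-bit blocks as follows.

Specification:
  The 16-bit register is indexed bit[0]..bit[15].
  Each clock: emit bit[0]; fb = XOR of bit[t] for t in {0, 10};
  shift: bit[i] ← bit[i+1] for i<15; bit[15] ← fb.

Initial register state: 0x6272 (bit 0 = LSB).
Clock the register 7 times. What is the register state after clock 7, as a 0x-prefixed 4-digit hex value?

0xD4C4

reg_0 = 0x6272
clock 1: out=0, reg = 0x3139
clock 2: out=1, reg = 0x989C
clock 3: out=0, reg = 0x4C4E
clock 4: out=0, reg = 0xA627
clock 5: out=1, reg = 0x5313
clock 6: out=1, reg = 0xA989
clock 7: out=1, reg = 0xD4C4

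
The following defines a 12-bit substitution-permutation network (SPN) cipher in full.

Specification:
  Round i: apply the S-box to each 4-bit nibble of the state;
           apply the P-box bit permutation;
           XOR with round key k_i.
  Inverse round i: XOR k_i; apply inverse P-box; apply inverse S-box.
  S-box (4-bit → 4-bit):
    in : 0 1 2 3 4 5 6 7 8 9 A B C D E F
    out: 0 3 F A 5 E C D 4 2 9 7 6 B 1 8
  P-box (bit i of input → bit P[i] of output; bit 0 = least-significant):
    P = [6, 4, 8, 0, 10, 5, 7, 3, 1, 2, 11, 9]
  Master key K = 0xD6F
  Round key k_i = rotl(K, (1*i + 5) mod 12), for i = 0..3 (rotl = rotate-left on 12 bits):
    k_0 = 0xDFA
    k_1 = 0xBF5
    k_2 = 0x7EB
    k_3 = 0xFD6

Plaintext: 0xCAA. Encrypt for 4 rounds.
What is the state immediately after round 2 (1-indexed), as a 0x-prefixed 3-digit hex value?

0xE12

s_0 = plaintext = 0xCAA
s_1 = Round(s_0, k_0) = 0x1B7
s_2 = Round(s_1, k_1) = 0xE12
s_3 = Round(s_2, k_2) = 0x298
s_4 = Round(s_3, k_3) = 0x4F0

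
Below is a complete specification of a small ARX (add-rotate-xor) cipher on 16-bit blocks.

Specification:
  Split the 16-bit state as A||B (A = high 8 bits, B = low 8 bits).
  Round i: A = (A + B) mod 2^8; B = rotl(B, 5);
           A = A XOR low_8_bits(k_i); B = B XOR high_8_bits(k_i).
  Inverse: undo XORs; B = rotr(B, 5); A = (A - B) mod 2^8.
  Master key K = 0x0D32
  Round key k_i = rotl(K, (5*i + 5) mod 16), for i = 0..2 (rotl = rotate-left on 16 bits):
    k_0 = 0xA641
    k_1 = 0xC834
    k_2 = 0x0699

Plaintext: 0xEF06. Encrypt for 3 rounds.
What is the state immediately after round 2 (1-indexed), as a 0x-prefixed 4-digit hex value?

0x2E04

s_0 = plaintext = 0xEF06
s_1 = Round(s_0, k_0) = 0xB466
s_2 = Round(s_1, k_1) = 0x2E04
s_3 = Round(s_2, k_2) = 0xAB86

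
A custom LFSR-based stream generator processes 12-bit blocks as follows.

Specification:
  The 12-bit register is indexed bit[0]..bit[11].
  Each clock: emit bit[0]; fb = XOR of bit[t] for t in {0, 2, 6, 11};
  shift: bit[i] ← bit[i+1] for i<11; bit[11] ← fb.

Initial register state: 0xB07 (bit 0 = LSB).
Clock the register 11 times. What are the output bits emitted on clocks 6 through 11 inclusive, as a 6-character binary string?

reg_0 = 0xB07
clock 1: out=1, reg = 0xD83
clock 2: out=1, reg = 0x6C1
clock 3: out=1, reg = 0x360
clock 4: out=0, reg = 0x9B0
clock 5: out=0, reg = 0xCD8
clock 6: out=0, reg = 0x66C
clock 7: out=0, reg = 0x336
clock 8: out=0, reg = 0x99B
clock 9: out=1, reg = 0x4CD
clock 10: out=1, reg = 0xA66
clock 11: out=0, reg = 0xD33

000110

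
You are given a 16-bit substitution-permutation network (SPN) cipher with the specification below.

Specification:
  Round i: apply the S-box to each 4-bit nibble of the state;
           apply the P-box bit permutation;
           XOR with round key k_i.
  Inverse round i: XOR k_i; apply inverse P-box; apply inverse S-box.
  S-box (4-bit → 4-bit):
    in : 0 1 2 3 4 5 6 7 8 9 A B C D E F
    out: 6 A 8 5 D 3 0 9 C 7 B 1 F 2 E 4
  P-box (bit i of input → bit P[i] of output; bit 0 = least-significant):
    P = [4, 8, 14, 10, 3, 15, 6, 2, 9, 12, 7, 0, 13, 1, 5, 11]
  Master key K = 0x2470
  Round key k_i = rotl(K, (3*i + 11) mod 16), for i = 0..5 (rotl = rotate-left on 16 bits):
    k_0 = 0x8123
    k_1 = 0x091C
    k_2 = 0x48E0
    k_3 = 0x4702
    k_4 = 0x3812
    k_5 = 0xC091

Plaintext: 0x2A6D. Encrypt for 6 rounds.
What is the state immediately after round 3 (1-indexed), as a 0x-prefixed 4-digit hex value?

s_0 = plaintext = 0x2A6D
s_1 = Round(s_0, k_0) = 0x9A22
s_2 = Round(s_1, k_1) = 0x3F3B
s_3 = Round(s_2, k_2) = 0x6818
s_4 = Round(s_3, k_3) = 0x8387
s_5 = Round(s_4, k_4) = 0x36E6
s_6 = Round(s_5, k_5) = 0x60F5

0x6818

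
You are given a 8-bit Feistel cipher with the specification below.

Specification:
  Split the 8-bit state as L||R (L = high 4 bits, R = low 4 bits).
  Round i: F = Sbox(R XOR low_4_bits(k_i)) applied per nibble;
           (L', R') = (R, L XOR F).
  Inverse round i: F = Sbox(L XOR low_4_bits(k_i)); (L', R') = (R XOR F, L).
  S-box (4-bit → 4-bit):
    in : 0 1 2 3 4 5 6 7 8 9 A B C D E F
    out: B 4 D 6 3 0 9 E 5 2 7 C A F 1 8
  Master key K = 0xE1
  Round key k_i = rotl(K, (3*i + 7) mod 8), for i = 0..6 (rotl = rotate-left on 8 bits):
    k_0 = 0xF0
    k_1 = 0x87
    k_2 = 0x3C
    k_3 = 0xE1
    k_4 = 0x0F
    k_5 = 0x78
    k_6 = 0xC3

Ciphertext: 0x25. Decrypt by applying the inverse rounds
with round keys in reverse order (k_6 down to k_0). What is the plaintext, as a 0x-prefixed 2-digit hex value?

s_0 = ciphertext = 0x25
s_1 = InvRound(s_0, k_6) = 0x12
s_2 = InvRound(s_1, k_5) = 0x01
s_3 = InvRound(s_2, k_4) = 0x90
s_4 = InvRound(s_3, k_3) = 0x59
s_5 = InvRound(s_4, k_2) = 0xB5
s_6 = InvRound(s_5, k_1) = 0xFB
s_7 = InvRound(s_6, k_0) = 0x3F

0x3F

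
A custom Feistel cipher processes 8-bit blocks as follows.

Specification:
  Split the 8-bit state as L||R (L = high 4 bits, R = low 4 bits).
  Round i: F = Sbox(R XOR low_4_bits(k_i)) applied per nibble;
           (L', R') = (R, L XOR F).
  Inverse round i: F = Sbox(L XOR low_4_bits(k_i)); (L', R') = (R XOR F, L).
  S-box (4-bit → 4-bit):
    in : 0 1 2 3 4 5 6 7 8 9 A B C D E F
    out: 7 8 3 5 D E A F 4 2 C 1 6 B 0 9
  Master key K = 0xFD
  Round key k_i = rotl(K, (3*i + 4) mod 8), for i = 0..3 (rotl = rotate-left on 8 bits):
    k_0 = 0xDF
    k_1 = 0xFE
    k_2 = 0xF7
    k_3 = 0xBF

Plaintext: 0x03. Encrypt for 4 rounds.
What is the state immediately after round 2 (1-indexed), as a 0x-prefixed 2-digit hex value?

s_0 = plaintext = 0x03
s_1 = Round(s_0, k_0) = 0x36
s_2 = Round(s_1, k_1) = 0x67
s_3 = Round(s_2, k_2) = 0x71
s_4 = Round(s_3, k_3) = 0x17

0x67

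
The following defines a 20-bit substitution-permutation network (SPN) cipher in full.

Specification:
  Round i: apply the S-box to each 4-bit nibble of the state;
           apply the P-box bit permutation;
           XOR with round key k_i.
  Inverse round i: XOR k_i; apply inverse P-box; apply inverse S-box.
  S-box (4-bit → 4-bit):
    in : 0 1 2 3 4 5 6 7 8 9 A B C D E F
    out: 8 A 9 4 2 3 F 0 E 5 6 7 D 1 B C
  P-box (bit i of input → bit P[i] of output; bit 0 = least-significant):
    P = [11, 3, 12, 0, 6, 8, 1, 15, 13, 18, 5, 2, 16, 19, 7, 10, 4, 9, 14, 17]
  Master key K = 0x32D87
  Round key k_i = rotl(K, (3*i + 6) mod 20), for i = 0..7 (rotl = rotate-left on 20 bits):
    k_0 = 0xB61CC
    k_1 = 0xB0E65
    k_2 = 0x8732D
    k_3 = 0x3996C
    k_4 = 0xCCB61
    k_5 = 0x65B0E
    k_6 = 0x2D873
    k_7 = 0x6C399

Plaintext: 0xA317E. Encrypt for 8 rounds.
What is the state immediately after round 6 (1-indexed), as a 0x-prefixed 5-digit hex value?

s_0 = plaintext = 0xA317E
s_1 = Round(s_0, k_0) = 0xF2B41
s_2 = Round(s_1, k_1) = 0xC6B4C
s_3 = Round(s_2, k_2) = 0x70E9C
s_4 = Round(s_3, k_3) = 0x7A52B
s_5 = Round(s_4, k_4) = 0x073A9
s_6 = Round(s_5, k_5) = 0x4422C
s_7 = Round(s_6, k_6) = 0xA6236
s_8 = Round(s_7, k_7) = 0xFBD16

0x4422C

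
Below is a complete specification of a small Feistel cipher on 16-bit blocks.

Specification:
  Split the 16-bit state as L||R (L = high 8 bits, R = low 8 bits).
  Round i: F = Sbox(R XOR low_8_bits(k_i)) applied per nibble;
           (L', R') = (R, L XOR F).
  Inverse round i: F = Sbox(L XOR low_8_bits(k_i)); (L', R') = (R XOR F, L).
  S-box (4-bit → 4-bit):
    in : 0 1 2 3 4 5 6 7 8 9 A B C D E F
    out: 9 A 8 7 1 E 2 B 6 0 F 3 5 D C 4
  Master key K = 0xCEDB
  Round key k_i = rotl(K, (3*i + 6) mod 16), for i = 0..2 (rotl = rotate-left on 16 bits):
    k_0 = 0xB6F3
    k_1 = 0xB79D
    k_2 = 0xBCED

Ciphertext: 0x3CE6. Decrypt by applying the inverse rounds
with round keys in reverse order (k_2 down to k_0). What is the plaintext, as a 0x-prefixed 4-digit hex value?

s_0 = ciphertext = 0x3CE6
s_1 = InvRound(s_0, k_2) = 0x3C3C
s_2 = InvRound(s_1, k_1) = 0xC63C
s_3 = InvRound(s_2, k_0) = 0x42C6

0x42C6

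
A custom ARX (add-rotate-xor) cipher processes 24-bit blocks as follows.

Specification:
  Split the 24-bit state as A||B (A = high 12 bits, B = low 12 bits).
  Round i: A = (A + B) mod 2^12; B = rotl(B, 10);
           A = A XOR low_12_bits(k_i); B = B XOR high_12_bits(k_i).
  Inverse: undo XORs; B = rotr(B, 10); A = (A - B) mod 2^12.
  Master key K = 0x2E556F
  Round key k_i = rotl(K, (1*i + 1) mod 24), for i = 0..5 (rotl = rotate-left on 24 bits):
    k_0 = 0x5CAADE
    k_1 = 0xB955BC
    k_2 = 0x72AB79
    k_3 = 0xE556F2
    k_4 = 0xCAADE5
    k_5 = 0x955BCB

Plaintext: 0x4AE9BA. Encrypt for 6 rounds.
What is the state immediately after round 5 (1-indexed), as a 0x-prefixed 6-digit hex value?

s_0 = plaintext = 0x4AE9BA
s_1 = Round(s_0, k_0) = 0x4B6FA4
s_2 = Round(s_1, k_1) = 0x1E687C
s_3 = Round(s_2, k_2) = 0x11B535
s_4 = Round(s_3, k_3) = 0x0A2B18
s_5 = Round(s_4, k_4) = 0x65FE6C
s_6 = Round(s_5, k_5) = 0xF00ACE

0x65FE6C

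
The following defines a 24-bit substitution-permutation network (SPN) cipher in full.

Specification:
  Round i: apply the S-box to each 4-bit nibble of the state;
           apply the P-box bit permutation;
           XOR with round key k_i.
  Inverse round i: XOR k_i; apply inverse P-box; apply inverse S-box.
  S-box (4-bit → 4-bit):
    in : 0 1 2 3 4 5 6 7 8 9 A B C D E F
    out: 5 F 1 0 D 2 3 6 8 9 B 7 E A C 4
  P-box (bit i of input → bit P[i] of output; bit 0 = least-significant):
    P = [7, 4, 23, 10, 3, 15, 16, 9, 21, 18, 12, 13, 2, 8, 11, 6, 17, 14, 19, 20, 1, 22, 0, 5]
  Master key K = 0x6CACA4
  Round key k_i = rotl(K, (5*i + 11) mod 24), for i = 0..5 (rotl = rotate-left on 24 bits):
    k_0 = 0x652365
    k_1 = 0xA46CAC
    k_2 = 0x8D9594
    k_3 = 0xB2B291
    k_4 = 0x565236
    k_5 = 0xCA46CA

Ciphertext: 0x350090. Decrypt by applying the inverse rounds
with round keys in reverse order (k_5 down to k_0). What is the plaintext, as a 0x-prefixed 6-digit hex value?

0x32A7F8

s_0 = ciphertext = 0x350090
s_1 = InvRound(s_0, k_5) = 0x61864C
s_2 = InvRound(s_1, k_4) = 0x9A8BBD
s_3 = InvRound(s_2, k_3) = 0x8FB423
s_4 = InvRound(s_3, k_2) = 0x426836
s_5 = InvRound(s_4, k_1) = 0x623621
s_6 = InvRound(s_5, k_0) = 0x32A7F8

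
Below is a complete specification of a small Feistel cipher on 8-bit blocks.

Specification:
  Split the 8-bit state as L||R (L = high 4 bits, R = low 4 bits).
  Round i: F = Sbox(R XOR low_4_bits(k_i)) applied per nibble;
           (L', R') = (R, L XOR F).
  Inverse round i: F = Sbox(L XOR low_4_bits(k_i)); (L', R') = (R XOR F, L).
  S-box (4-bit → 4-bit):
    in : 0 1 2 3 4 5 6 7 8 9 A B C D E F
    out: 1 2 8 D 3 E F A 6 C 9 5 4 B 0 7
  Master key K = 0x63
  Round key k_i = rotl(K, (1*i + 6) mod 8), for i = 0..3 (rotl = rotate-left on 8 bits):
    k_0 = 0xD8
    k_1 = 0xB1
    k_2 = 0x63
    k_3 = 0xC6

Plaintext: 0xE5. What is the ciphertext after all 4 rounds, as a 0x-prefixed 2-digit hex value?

0xBD

s_0 = plaintext = 0xE5
s_1 = Round(s_0, k_0) = 0x55
s_2 = Round(s_1, k_1) = 0x56
s_3 = Round(s_2, k_2) = 0x6B
s_4 = Round(s_3, k_3) = 0xBD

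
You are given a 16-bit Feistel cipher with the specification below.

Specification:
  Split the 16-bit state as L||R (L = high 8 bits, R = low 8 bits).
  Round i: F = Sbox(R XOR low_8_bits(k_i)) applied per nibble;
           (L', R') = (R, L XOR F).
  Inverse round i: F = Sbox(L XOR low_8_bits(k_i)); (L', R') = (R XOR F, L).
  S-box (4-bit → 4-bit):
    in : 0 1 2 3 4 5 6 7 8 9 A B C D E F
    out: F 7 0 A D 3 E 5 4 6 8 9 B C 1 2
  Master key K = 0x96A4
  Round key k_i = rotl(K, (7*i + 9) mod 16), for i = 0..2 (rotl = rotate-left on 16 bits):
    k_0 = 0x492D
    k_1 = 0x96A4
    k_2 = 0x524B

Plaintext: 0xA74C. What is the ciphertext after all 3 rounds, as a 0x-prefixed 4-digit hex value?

0x5138

s_0 = plaintext = 0xA74C
s_1 = Round(s_0, k_0) = 0x4C40
s_2 = Round(s_1, k_1) = 0x4051
s_3 = Round(s_2, k_2) = 0x5138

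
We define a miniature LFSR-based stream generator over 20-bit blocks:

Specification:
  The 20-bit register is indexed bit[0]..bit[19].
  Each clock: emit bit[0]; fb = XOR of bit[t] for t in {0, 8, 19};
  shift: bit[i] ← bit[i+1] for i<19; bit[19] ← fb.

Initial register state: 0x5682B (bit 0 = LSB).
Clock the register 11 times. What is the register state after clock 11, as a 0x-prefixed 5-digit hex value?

0x982AD

reg_0 = 0x5682B
clock 1: out=1, reg = 0xAB415
clock 2: out=1, reg = 0x55A0A
clock 3: out=0, reg = 0x2AD05
clock 4: out=1, reg = 0x15682
clock 5: out=0, reg = 0x0AB41
clock 6: out=1, reg = 0x055A0
clock 7: out=0, reg = 0x82AD0
clock 8: out=0, reg = 0xC1568
clock 9: out=0, reg = 0x60AB4
clock 10: out=0, reg = 0x3055A
clock 11: out=0, reg = 0x982AD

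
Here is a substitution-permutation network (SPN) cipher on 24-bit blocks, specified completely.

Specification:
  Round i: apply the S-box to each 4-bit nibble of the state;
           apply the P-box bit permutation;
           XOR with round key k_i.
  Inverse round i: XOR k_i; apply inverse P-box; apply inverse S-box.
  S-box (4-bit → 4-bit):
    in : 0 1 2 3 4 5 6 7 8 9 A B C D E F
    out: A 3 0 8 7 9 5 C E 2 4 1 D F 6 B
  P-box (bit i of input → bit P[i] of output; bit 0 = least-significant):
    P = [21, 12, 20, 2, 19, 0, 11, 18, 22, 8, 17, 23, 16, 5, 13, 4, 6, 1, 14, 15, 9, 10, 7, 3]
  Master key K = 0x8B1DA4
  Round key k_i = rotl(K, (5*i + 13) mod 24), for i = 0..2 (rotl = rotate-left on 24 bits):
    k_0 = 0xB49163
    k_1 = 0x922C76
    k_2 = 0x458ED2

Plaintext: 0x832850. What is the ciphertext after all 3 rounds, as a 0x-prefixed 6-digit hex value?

0xAD20C9

s_0 = plaintext = 0x832850
s_1 = Round(s_0, k_0) = 0x3A04EF
s_2 = Round(s_1, k_1) = 0xF0754B
s_3 = Round(s_2, k_2) = 0xAD20C9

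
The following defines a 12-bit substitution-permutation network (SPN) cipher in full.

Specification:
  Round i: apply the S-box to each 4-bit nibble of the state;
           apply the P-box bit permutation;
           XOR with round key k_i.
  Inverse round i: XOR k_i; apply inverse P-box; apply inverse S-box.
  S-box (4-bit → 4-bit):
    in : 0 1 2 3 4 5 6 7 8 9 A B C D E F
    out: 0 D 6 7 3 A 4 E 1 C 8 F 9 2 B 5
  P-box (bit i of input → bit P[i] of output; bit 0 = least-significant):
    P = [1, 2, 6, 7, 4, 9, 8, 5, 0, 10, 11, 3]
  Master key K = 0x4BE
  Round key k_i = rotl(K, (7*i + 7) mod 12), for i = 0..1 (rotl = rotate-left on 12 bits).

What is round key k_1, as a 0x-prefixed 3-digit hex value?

0x2F9

K = 0x4BE
k_0 = rotl(K, (7*0+7) mod 12) = rotl(K, 7) = 0xF25
k_1 = rotl(K, (7*1+7) mod 12) = rotl(K, 2) = 0x2F9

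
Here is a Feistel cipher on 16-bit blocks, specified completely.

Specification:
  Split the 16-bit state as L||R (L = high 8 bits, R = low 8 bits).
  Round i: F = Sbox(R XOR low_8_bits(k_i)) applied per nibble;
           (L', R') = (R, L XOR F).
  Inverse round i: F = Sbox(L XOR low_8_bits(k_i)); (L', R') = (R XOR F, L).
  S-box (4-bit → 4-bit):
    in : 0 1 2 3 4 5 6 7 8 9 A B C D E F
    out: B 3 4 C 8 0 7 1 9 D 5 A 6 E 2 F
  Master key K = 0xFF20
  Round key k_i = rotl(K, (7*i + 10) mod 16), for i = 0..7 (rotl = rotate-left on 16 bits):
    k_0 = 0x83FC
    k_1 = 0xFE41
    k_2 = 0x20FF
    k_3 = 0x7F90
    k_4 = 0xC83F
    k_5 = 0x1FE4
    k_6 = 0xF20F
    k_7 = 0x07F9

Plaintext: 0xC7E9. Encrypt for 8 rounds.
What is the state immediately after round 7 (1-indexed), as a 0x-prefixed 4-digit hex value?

0xB8C8

s_0 = plaintext = 0xC7E9
s_1 = Round(s_0, k_0) = 0xE9F7
s_2 = Round(s_1, k_1) = 0xF74E
s_3 = Round(s_2, k_2) = 0x4E54
s_4 = Round(s_3, k_3) = 0x5426
s_5 = Round(s_4, k_4) = 0x2669
s_6 = Round(s_5, k_5) = 0x69B8
s_7 = Round(s_6, k_6) = 0xB8C8
s_8 = Round(s_7, k_7) = 0xC87B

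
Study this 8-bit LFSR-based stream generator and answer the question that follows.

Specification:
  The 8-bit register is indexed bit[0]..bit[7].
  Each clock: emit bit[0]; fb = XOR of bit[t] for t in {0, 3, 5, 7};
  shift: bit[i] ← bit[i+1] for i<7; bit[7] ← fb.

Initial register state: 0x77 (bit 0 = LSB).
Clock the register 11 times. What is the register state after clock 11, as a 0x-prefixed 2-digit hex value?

0x30

reg_0 = 0x77
clock 1: out=1, reg = 0x3B
clock 2: out=1, reg = 0x9D
clock 3: out=1, reg = 0xCE
clock 4: out=0, reg = 0x67
clock 5: out=1, reg = 0x33
clock 6: out=1, reg = 0x19
clock 7: out=1, reg = 0x0C
clock 8: out=0, reg = 0x86
clock 9: out=0, reg = 0xC3
clock 10: out=1, reg = 0x61
clock 11: out=1, reg = 0x30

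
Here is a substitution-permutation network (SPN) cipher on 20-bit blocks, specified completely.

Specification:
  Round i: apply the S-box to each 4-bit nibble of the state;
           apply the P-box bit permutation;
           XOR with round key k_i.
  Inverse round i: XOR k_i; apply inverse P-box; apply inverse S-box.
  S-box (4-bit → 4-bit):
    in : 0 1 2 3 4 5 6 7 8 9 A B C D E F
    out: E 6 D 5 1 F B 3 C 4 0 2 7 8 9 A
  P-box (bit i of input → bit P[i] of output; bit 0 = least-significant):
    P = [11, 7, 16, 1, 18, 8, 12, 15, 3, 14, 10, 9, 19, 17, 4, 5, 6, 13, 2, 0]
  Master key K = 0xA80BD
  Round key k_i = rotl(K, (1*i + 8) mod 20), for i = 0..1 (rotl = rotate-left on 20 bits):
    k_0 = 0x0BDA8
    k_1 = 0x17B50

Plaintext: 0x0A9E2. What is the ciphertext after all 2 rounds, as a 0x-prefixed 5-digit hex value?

0x31F87

s_0 = plaintext = 0x0A9E2
s_1 = Round(s_0, k_0) = 0x511AF
s_2 = Round(s_1, k_1) = 0x31F87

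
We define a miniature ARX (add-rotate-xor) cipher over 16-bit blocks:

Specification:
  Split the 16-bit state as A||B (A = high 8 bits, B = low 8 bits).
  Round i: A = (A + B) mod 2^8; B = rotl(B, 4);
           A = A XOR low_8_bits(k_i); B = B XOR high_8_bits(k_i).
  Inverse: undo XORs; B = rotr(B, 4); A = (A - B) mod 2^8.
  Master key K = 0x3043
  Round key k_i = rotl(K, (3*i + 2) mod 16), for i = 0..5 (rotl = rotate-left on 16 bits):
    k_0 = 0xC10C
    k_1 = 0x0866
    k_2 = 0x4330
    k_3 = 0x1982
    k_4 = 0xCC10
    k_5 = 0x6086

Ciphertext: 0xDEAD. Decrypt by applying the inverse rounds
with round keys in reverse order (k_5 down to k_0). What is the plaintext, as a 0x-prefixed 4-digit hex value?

s_0 = ciphertext = 0xDEAD
s_1 = InvRound(s_0, k_5) = 0x7CDC
s_2 = InvRound(s_1, k_4) = 0x6B01
s_3 = InvRound(s_2, k_3) = 0x6881
s_4 = InvRound(s_3, k_2) = 0x2C2C
s_5 = InvRound(s_4, k_1) = 0x0842
s_6 = InvRound(s_5, k_0) = 0xCC38

0xCC38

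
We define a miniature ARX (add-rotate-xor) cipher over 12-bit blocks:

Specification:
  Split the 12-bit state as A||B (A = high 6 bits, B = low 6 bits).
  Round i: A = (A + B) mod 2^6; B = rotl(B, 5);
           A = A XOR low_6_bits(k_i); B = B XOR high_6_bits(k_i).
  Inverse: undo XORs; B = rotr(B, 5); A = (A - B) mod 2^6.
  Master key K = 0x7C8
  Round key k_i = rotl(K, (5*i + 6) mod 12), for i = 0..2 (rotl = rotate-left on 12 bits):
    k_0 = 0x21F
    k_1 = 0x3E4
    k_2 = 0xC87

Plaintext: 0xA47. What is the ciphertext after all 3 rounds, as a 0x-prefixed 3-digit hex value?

s_0 = plaintext = 0xA47
s_1 = Round(s_0, k_0) = 0xBEB
s_2 = Round(s_1, k_1) = 0xFBA
s_3 = Round(s_2, k_2) = 0xFEF

0xFEF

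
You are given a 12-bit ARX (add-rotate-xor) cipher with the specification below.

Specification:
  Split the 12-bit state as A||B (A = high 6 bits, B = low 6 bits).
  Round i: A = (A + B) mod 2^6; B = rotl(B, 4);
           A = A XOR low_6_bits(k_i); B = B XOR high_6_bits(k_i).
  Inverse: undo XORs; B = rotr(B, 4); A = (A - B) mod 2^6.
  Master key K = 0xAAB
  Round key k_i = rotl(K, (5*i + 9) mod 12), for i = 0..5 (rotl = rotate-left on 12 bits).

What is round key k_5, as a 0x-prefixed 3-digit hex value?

K = 0xAAB
k_0 = rotl(K, (5*0+9) mod 12) = rotl(K, 9) = 0x755
k_1 = rotl(K, (5*1+9) mod 12) = rotl(K, 2) = 0xAAE
k_2 = rotl(K, (5*2+9) mod 12) = rotl(K, 7) = 0x5D5
k_3 = rotl(K, (5*3+9) mod 12) = rotl(K, 0) = 0xAAB
k_4 = rotl(K, (5*4+9) mod 12) = rotl(K, 5) = 0x575
k_5 = rotl(K, (5*5+9) mod 12) = rotl(K, 10) = 0xEAA

0xEAA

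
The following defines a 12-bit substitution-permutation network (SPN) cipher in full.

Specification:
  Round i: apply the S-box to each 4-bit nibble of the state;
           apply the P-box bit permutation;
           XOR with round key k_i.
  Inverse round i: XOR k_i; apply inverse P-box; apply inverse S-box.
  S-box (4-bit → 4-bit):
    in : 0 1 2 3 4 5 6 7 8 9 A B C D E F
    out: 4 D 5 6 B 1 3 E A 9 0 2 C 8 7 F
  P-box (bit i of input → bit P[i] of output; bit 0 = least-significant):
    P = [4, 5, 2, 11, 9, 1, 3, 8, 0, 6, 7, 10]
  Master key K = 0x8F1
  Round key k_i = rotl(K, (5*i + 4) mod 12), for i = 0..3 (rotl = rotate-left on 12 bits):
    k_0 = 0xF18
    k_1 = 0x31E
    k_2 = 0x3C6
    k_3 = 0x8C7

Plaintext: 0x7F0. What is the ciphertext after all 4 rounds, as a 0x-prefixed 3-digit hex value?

0x450

s_0 = plaintext = 0x7F0
s_1 = Round(s_0, k_0) = 0x8D6
s_2 = Round(s_1, k_1) = 0x66E
s_3 = Round(s_2, k_2) = 0x1B1
s_4 = Round(s_3, k_3) = 0x450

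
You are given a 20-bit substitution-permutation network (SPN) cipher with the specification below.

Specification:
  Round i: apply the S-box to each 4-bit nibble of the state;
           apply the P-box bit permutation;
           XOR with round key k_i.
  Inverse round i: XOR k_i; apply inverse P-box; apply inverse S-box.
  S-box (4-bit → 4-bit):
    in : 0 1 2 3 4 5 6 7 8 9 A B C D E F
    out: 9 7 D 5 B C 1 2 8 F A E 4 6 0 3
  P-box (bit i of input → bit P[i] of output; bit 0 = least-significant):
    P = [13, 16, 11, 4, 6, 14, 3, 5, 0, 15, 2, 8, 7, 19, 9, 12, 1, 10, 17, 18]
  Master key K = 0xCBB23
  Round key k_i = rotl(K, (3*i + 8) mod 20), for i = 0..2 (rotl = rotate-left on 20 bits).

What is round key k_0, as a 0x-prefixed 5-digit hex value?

0xB23CB

K = 0xCBB23
k_0 = rotl(K, (3*0+8) mod 20) = rotl(K, 8) = 0xB23CB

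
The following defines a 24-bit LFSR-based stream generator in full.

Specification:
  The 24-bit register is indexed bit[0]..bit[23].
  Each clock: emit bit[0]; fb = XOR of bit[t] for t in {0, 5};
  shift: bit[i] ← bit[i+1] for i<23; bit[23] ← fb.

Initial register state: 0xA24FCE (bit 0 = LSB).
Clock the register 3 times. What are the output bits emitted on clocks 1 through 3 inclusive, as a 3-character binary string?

reg_0 = 0xA24FCE
clock 1: out=0, reg = 0x5127E7
clock 2: out=1, reg = 0x2893F3
clock 3: out=1, reg = 0x1449F9

011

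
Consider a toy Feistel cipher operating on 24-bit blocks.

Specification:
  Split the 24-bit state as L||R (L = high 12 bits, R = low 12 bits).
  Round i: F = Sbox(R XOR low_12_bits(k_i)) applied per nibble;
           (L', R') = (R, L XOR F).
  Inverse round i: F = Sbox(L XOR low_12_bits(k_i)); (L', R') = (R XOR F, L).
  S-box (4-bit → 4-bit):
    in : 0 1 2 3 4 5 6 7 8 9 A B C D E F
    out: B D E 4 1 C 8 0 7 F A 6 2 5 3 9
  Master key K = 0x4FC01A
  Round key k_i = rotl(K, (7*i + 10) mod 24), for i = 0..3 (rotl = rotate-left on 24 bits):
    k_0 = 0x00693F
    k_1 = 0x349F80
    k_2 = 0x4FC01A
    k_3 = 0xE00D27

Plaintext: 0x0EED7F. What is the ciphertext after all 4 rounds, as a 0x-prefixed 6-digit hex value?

0x27A7B6

s_0 = plaintext = 0x0EED7F
s_1 = Round(s_0, k_0) = 0xD7F1F5
s_2 = Round(s_1, k_1) = 0x1F5E73
s_3 = Round(s_2, k_2) = 0xE7327A
s_4 = Round(s_3, k_3) = 0x27A7B6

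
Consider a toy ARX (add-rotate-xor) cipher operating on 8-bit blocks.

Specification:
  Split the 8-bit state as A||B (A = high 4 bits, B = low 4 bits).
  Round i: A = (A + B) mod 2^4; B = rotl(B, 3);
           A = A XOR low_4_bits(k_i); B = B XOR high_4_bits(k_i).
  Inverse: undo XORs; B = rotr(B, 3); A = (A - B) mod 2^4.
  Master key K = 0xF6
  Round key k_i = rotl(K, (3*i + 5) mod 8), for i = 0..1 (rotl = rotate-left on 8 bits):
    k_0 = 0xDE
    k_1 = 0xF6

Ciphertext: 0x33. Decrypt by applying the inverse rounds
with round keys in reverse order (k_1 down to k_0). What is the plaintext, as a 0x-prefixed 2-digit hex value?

s_0 = ciphertext = 0x33
s_1 = InvRound(s_0, k_1) = 0xC9
s_2 = InvRound(s_1, k_0) = 0xA8

0xA8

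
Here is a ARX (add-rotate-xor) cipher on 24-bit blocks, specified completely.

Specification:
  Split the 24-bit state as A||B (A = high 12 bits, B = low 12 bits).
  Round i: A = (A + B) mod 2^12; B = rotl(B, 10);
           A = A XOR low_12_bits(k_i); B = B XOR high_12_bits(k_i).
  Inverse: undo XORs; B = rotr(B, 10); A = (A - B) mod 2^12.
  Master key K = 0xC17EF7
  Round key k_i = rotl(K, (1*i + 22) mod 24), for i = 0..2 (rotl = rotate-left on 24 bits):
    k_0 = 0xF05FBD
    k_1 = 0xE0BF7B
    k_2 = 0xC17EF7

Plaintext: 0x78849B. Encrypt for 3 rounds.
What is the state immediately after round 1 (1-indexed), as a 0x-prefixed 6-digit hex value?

0x39E223

s_0 = plaintext = 0x78849B
s_1 = Round(s_0, k_0) = 0x39E223
s_2 = Round(s_1, k_1) = 0xABA283
s_3 = Round(s_2, k_2) = 0x3CA0B7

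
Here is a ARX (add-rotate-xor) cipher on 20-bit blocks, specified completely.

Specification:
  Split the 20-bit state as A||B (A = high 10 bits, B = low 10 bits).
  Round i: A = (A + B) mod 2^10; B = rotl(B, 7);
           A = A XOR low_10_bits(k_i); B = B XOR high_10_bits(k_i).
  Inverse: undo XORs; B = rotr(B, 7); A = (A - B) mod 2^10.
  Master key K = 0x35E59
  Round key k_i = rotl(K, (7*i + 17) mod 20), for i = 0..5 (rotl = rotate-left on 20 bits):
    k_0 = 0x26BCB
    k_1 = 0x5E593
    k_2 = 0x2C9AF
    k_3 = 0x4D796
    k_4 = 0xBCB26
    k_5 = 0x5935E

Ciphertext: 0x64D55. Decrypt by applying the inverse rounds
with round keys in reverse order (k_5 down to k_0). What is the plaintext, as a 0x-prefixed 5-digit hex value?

0xE2551

s_0 = ciphertext = 0x64D55
s_1 = InvRound(s_0, k_5) = 0x51588
s_2 = InvRound(s_1, k_4) = 0xA37D6
s_3 = InvRound(s_2, k_3) = 0x7FB1D
s_4 = InvRound(s_3, k_2) = 0xB497F
s_5 = InvRound(s_4, k_1) = 0xC4430
s_6 = InvRound(s_5, k_0) = 0xE2551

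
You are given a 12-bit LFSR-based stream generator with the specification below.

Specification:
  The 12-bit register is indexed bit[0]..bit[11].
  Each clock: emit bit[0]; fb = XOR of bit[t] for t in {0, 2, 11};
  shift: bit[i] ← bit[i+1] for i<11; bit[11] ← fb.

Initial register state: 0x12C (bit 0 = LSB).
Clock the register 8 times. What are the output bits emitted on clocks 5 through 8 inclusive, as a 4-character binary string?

0100

reg_0 = 0x12C
clock 1: out=0, reg = 0x896
clock 2: out=0, reg = 0x44B
clock 3: out=1, reg = 0xA25
clock 4: out=1, reg = 0xD12
clock 5: out=0, reg = 0xE89
clock 6: out=1, reg = 0x744
clock 7: out=0, reg = 0xBA2
clock 8: out=0, reg = 0xDD1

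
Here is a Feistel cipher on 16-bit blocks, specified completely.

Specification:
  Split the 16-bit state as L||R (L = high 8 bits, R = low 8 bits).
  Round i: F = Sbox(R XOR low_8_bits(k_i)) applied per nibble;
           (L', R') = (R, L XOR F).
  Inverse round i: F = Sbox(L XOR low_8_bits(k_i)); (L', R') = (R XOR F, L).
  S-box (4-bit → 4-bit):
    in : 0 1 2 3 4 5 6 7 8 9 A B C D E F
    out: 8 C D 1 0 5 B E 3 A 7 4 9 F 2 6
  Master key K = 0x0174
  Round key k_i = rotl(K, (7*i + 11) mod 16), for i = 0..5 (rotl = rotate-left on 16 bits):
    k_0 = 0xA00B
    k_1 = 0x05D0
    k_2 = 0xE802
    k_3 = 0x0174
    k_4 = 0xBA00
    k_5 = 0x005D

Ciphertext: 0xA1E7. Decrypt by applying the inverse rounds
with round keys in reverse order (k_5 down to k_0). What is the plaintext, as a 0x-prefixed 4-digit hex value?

0xA4B2

s_0 = ciphertext = 0xA1E7
s_1 = InvRound(s_0, k_5) = 0x8EA1
s_2 = InvRound(s_1, k_4) = 0x938E
s_3 = InvRound(s_2, k_3) = 0xA093
s_4 = InvRound(s_3, k_2) = 0xEEA0
s_5 = InvRound(s_4, k_1) = 0xB2EE
s_6 = InvRound(s_5, k_0) = 0xA4B2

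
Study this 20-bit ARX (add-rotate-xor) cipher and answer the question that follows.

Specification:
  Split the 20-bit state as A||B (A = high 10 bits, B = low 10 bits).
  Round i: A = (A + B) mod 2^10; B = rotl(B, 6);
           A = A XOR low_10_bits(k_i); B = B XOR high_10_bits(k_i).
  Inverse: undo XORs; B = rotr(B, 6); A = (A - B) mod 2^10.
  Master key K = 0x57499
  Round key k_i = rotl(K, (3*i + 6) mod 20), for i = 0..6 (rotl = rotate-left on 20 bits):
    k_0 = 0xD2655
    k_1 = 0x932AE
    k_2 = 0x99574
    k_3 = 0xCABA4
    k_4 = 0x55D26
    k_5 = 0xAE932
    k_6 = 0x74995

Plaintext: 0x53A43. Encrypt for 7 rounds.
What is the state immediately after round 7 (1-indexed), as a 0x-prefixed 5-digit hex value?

0x60B81

s_0 = plaintext = 0x53A43
s_1 = Round(s_0, k_0) = 0x713AD
s_2 = Round(s_1, k_1) = 0xF7D36
s_3 = Round(s_2, k_2) = 0x187F6
s_4 = Round(s_3, k_3) = 0xFCE95
s_5 = Round(s_4, k_4) = 0xEB83E
s_6 = Round(s_5, k_5) = 0xB7939
s_7 = Round(s_6, k_6) = 0x60B81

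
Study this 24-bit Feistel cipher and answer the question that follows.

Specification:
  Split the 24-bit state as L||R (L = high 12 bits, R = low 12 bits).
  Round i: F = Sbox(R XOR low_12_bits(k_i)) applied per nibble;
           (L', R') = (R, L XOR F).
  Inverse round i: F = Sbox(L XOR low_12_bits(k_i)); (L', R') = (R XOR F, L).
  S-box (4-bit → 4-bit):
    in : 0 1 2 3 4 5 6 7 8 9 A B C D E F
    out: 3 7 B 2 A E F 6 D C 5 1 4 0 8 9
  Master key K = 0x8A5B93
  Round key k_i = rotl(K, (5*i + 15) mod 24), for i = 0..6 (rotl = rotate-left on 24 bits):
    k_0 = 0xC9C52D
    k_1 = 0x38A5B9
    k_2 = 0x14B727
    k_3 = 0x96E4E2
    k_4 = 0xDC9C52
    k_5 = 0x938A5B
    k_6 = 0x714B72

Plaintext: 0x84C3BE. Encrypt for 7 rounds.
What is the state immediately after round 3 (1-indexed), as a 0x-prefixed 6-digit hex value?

0x898E97

s_0 = plaintext = 0x84C3BE
s_1 = Round(s_0, k_0) = 0x3BE78E
s_2 = Round(s_1, k_1) = 0x78E898
s_3 = Round(s_2, k_2) = 0x898E97
s_4 = Round(s_3, k_3) = 0xE97DF6
s_5 = Round(s_4, k_4) = 0xDF69CD
s_6 = Round(s_5, k_5) = 0x9CDF39
s_7 = Round(s_6, k_6) = 0xF3936C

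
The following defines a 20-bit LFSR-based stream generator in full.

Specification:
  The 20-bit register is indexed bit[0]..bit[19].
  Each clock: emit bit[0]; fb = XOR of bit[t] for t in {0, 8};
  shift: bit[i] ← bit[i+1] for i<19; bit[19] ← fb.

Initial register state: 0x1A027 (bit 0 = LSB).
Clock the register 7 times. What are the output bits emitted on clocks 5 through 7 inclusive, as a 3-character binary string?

reg_0 = 0x1A027
clock 1: out=1, reg = 0x8D013
clock 2: out=1, reg = 0xC6809
clock 3: out=1, reg = 0xE3404
clock 4: out=0, reg = 0x71A02
clock 5: out=0, reg = 0x38D01
clock 6: out=1, reg = 0x1C680
clock 7: out=0, reg = 0x0E340

010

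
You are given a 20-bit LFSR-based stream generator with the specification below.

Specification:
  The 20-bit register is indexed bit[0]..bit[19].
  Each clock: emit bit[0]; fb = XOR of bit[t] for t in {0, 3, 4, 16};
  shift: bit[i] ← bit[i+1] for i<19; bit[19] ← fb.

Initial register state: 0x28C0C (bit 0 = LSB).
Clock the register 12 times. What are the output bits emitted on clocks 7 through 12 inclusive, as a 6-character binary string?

000011

reg_0 = 0x28C0C
clock 1: out=0, reg = 0x94606
clock 2: out=0, reg = 0xCA303
clock 3: out=1, reg = 0xE5181
clock 4: out=1, reg = 0xF28C0
clock 5: out=0, reg = 0xF9460
clock 6: out=0, reg = 0xFCA30
clock 7: out=0, reg = 0x7E518
clock 8: out=0, reg = 0xBF28C
clock 9: out=0, reg = 0x5F946
clock 10: out=0, reg = 0xAFCA3
clock 11: out=1, reg = 0xD7E51
clock 12: out=1, reg = 0xEBF28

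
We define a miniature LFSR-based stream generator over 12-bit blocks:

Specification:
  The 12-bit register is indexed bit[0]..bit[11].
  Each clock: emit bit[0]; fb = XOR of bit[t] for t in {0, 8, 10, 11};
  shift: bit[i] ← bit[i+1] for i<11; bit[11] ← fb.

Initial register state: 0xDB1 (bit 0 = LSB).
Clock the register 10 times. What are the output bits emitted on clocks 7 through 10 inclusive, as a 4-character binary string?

0110

reg_0 = 0xDB1
clock 1: out=1, reg = 0x6D8
clock 2: out=0, reg = 0xB6C
clock 3: out=0, reg = 0x5B6
clock 4: out=0, reg = 0x2DB
clock 5: out=1, reg = 0x96D
clock 6: out=1, reg = 0xCB6
clock 7: out=0, reg = 0x65B
clock 8: out=1, reg = 0x32D
clock 9: out=1, reg = 0x196
clock 10: out=0, reg = 0x8CB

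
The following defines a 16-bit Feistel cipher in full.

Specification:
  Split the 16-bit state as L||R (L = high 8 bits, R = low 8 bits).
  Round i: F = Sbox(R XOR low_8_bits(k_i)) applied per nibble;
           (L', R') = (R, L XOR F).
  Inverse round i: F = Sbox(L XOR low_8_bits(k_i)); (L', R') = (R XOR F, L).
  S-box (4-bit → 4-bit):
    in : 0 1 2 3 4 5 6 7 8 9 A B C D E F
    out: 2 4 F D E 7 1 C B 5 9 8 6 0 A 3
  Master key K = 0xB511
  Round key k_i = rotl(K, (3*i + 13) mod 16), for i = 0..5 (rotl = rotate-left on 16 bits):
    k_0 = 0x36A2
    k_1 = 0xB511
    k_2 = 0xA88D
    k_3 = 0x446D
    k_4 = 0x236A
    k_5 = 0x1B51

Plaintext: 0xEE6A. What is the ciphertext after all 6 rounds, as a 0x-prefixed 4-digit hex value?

s_0 = plaintext = 0xEE6A
s_1 = Round(s_0, k_0) = 0x6A85
s_2 = Round(s_1, k_1) = 0x8534
s_3 = Round(s_2, k_2) = 0x3400
s_4 = Round(s_3, k_3) = 0x0024
s_5 = Round(s_4, k_4) = 0x24EA
s_6 = Round(s_5, k_5) = 0xEAAC

0xEAAC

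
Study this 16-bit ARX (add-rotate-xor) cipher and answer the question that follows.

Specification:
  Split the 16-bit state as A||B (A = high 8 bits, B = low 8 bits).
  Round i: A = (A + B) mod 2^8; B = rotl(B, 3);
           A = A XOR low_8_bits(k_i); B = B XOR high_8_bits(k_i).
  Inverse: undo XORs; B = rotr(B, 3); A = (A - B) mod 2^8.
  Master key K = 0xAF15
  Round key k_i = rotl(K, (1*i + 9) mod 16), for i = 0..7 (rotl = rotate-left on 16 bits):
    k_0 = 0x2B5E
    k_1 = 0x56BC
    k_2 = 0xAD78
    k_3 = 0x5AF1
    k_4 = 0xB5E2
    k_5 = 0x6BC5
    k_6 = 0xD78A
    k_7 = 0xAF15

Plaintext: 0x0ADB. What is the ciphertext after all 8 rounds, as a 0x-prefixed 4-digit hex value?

0xF734

s_0 = plaintext = 0x0ADB
s_1 = Round(s_0, k_0) = 0xBBF5
s_2 = Round(s_1, k_1) = 0x0CF9
s_3 = Round(s_2, k_2) = 0x7D62
s_4 = Round(s_3, k_3) = 0x2E49
s_5 = Round(s_4, k_4) = 0x95FF
s_6 = Round(s_5, k_5) = 0x5194
s_7 = Round(s_6, k_6) = 0x6F73
s_8 = Round(s_7, k_7) = 0xF734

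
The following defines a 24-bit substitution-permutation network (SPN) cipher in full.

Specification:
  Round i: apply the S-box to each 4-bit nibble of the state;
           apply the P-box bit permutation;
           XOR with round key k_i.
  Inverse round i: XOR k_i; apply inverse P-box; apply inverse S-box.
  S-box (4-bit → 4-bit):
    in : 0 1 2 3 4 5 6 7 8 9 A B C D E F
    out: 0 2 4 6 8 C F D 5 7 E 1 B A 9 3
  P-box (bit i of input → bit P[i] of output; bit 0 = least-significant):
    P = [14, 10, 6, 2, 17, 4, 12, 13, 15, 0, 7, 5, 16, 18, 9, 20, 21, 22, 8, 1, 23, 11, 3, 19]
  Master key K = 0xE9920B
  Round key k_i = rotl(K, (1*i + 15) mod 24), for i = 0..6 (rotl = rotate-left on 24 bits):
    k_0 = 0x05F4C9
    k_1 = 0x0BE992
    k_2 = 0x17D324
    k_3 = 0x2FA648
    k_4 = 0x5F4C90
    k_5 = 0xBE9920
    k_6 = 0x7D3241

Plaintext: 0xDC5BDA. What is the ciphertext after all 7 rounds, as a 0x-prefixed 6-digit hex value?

0xEC8F4F

s_0 = plaintext = 0xDC5BDA
s_1 = Round(s_0, k_0) = 0x7D5A9F
s_2 = Round(s_1, k_1) = 0xD1BF29
s_3 = Round(s_2, k_2) = 0x5E0F65
s_4 = Round(s_3, k_3) = 0x051617
s_5 = Round(s_4, k_4) = 0x5B8D67
s_6 = Round(s_5, k_5) = 0x95EB5D
s_7 = Round(s_6, k_6) = 0xEC8F4F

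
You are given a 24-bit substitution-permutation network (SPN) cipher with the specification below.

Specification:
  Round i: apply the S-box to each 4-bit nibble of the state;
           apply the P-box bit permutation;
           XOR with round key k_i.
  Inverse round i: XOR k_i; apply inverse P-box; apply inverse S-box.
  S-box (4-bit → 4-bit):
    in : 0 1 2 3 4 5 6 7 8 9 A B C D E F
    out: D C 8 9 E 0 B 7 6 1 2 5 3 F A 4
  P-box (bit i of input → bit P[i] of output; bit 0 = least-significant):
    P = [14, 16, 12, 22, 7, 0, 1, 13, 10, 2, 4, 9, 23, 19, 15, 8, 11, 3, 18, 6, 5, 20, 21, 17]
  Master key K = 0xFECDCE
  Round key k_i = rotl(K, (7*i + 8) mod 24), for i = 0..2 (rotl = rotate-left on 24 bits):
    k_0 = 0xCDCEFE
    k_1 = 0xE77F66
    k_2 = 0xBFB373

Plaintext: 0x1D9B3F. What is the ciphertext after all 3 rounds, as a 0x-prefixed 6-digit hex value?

0x5ADB10

s_0 = plaintext = 0x1D9B3F
s_1 = Round(s_0, k_0) = 0x6BF226
s_2 = Round(s_1, k_1) = 0xB09546
s_3 = Round(s_2, k_2) = 0x5ADB10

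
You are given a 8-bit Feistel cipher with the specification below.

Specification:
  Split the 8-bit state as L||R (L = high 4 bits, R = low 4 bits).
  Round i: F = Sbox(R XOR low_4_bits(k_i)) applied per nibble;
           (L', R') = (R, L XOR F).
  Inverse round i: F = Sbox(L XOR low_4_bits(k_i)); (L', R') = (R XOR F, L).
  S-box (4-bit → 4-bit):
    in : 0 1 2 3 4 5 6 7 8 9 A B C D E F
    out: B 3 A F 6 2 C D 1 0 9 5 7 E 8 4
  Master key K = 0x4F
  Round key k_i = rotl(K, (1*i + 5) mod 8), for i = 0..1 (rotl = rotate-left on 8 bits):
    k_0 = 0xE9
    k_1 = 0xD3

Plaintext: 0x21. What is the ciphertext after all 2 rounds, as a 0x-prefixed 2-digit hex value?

s_0 = plaintext = 0x21
s_1 = Round(s_0, k_0) = 0x13
s_2 = Round(s_1, k_1) = 0x3A

0x3A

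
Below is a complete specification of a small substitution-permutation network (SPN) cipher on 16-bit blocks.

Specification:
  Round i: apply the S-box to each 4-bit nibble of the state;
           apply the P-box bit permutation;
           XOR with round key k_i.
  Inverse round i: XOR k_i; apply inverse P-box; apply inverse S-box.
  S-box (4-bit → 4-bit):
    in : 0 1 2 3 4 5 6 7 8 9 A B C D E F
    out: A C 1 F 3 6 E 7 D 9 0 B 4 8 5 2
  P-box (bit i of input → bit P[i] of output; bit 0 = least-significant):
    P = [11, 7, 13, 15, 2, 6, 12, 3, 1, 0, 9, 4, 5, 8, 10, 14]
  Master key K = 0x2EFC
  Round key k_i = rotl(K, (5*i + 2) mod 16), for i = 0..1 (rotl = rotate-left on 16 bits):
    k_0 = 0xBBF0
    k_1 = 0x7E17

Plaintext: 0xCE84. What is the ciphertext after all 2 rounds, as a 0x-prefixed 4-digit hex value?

s_0 = plaintext = 0xCE84
s_1 = Round(s_0, k_0) = 0xA57E
s_2 = Round(s_1, k_1) = 0x4452

0x4452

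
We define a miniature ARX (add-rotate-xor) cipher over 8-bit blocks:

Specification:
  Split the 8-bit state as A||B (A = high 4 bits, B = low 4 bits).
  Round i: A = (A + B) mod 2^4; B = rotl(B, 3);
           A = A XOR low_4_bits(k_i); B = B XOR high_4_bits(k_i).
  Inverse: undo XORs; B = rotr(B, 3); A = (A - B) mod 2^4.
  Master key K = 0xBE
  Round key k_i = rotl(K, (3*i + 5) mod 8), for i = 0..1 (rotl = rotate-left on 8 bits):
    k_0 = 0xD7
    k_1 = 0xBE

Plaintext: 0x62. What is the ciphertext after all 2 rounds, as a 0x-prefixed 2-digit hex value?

0x5D

s_0 = plaintext = 0x62
s_1 = Round(s_0, k_0) = 0xFC
s_2 = Round(s_1, k_1) = 0x5D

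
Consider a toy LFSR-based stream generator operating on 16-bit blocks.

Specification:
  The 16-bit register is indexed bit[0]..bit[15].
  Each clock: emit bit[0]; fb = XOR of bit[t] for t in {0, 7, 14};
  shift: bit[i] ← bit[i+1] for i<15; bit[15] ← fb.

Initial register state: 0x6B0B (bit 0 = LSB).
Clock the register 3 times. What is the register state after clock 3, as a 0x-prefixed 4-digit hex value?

reg_0 = 0x6B0B
clock 1: out=1, reg = 0x3585
clock 2: out=1, reg = 0x1AC2
clock 3: out=0, reg = 0x8D61

0x8D61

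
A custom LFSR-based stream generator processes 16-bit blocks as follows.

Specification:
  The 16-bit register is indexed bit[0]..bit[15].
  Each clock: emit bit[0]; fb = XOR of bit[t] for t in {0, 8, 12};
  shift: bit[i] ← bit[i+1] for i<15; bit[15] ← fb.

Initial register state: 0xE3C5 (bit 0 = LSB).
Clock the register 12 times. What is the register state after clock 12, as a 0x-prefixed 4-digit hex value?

reg_0 = 0xE3C5
clock 1: out=1, reg = 0x71E2
clock 2: out=0, reg = 0x38F1
clock 3: out=1, reg = 0x1C78
clock 4: out=0, reg = 0x8E3C
clock 5: out=0, reg = 0x471E
clock 6: out=0, reg = 0xA38F
clock 7: out=1, reg = 0x51C7
clock 8: out=1, reg = 0xA8E3
clock 9: out=1, reg = 0xD471
clock 10: out=1, reg = 0x6A38
clock 11: out=0, reg = 0x351C
clock 12: out=0, reg = 0x1A8E

0x1A8E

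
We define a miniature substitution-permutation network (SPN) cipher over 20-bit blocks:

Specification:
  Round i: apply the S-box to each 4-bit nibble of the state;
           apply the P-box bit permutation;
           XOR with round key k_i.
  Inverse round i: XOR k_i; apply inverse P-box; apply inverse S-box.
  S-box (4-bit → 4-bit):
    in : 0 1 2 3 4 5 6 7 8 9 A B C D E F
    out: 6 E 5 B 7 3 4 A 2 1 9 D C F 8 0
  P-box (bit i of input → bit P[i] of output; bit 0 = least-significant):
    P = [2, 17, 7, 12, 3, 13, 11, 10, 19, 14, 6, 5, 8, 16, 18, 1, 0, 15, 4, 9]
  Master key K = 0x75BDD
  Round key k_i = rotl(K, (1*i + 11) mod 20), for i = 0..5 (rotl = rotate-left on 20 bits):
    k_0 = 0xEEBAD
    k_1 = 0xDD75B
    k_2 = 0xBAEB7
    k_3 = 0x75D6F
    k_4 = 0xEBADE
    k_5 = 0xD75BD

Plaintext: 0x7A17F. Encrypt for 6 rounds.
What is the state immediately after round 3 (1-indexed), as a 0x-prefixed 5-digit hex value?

s_0 = plaintext = 0x7A17F
s_1 = Round(s_0, k_0) = 0xE0CCF
s_2 = Round(s_1, k_1) = 0x8D93B
s_3 = Round(s_2, k_2) = 0x61B39
s_4 = Round(s_3, k_3) = 0xA7911
s_5 = Round(s_4, k_4) = 0x5845D
s_6 = Round(s_5, k_5) = 0x68570

0x61B39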